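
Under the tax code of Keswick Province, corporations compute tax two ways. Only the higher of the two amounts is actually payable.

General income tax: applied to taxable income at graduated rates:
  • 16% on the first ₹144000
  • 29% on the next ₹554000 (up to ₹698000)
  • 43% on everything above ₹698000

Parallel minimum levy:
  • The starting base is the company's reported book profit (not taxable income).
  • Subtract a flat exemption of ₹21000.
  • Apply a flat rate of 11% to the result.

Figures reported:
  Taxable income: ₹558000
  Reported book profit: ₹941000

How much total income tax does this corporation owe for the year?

₹143100

General income tax:
  ₹144000 × 16% = ₹23040
  ₹414000 × 29% = ₹120060
  → ₹143100

Parallel minimum levy:
  Base (reported book profit): ₹941000
  Less exemption ₹21000 → base ₹920000
  ₹920000 × 11% = ₹101200

₹143100 > ₹101200, so the general income tax governs.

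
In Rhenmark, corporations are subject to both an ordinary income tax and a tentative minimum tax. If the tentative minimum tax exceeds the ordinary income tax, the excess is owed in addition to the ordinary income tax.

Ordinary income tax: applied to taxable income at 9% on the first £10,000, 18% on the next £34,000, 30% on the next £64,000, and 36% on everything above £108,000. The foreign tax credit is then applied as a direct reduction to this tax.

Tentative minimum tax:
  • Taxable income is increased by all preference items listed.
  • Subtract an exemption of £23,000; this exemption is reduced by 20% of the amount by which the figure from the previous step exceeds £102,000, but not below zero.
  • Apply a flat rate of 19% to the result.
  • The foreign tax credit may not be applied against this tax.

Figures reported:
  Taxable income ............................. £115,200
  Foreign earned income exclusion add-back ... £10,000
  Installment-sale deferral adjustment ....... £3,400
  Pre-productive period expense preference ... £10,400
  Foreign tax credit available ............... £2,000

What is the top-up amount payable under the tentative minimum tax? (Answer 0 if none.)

£0

Tentative minimum tax:
  Adjusted income: £115,200 + £10,000 + £3,400 + £10,400 = £139,000
  Exemption: £23,000 − 20% × (£139,000 − £102,000) = £23,000 − £7,400 = £15,600
  Base: £139,000 − £15,600 = £123,400
  £123,400 × 19% = £23,446

Ordinary income tax:
  £10,000 × 9% = £900
  £34,000 × 18% = £6,120
  £64,000 × 30% = £19,200
  £7,200 × 36% = £2,592
  → £28,812
  Less foreign tax credit £2,000 → £26,812

£23,446 ≤ £26,812, so no add-on is due.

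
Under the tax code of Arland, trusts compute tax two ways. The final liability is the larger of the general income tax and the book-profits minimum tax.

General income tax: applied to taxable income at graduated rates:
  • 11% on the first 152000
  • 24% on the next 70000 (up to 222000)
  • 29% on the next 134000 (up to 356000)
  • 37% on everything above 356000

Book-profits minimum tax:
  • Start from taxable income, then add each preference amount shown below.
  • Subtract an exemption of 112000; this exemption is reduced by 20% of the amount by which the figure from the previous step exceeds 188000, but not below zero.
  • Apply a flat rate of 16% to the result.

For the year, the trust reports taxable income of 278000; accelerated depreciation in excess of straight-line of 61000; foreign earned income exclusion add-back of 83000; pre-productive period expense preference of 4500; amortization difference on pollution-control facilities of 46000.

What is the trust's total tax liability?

66784

Book-profits minimum tax:
  Adjusted income: 278000 + 61000 + 83000 + 4500 + 46000 = 472500
  Exemption: 112000 − 20% × (472500 − 188000) = 112000 − 56900 = 55100
  Base: 472500 − 55100 = 417400
  417400 × 16% = 66784

General income tax:
  152000 × 11% = 16720
  70000 × 24% = 16800
  56000 × 29% = 16240
  → 49760

66784 > 49760, so the book-profits minimum tax is the binding amount.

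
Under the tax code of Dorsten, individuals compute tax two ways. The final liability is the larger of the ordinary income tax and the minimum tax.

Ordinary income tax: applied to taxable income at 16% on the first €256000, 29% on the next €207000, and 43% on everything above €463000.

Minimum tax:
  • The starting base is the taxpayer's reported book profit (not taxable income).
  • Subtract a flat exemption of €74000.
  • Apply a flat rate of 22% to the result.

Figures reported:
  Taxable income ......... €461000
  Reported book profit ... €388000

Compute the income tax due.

€100410

Minimum tax:
  Base (reported book profit): €388000
  Less exemption €74000 → base €314000
  €314000 × 22% = €69080

Ordinary income tax:
  €256000 × 16% = €40960
  €205000 × 29% = €59450
  → €100410

€100410 > €69080, so the ordinary income tax governs.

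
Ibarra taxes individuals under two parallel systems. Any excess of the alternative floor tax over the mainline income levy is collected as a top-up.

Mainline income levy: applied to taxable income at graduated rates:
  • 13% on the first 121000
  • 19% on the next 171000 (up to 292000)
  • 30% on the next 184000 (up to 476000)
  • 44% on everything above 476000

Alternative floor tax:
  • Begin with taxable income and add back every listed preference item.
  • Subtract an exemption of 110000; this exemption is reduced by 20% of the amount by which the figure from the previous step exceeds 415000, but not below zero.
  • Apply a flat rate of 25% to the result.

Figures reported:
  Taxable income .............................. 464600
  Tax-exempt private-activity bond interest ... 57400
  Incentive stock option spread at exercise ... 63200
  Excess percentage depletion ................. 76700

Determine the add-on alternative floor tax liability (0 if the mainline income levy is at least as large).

Alternative floor tax:
  Adjusted income: 464600 + 57400 + 63200 + 76700 = 661900
  Exemption: 110000 − 20% × (661900 − 415000) = 110000 − 49380 = 60620
  Base: 661900 − 60620 = 601280
  601280 × 25% = 150320

Mainline income levy:
  121000 × 13% = 15730
  171000 × 19% = 32490
  172600 × 30% = 51780
  → 100000

Excess of alternative floor tax over mainline income levy: 150320 − 100000 = 50320.

50320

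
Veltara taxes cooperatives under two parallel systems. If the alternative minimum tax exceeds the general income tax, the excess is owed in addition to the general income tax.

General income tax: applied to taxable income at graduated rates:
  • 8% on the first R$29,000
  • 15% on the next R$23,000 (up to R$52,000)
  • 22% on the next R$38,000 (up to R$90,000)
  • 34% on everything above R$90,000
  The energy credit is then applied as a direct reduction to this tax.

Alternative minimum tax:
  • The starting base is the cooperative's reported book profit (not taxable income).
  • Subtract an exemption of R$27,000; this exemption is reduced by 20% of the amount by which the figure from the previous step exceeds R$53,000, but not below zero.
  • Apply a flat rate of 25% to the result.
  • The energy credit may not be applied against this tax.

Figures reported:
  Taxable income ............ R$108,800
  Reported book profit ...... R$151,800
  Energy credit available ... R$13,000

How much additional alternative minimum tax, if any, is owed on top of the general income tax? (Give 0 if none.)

Alternative minimum tax:
  Base (reported book profit): R$151,800
  Exemption: R$27,000 − 20% × (R$151,800 − R$53,000) = R$27,000 − R$19,760 = R$7,240
  Base: R$151,800 − R$7,240 = R$144,560
  R$144,560 × 25% = R$36,140

General income tax:
  R$29,000 × 8% = R$2,320
  R$23,000 × 15% = R$3,450
  R$38,000 × 22% = R$8,360
  R$18,800 × 34% = R$6,392
  → R$20,522
  Less energy credit R$13,000 → R$7,522

Excess of alternative minimum tax over general income tax: R$36,140 − R$7,522 = R$28,618.

R$28,618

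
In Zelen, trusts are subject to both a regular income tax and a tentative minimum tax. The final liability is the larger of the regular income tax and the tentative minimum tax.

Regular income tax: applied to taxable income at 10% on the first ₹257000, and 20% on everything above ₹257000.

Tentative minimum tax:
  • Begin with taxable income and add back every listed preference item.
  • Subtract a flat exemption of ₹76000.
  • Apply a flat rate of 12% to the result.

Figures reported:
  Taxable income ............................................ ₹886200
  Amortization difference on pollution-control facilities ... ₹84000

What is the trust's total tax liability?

₹151540

Tentative minimum tax:
  Adjusted income: ₹886200 + ₹84000 = ₹970200
  Less exemption ₹76000 → base ₹894200
  ₹894200 × 12% = ₹107304

Regular income tax:
  ₹257000 × 10% = ₹25700
  ₹629200 × 20% = ₹125840
  → ₹151540

₹151540 > ₹107304, so the regular income tax governs.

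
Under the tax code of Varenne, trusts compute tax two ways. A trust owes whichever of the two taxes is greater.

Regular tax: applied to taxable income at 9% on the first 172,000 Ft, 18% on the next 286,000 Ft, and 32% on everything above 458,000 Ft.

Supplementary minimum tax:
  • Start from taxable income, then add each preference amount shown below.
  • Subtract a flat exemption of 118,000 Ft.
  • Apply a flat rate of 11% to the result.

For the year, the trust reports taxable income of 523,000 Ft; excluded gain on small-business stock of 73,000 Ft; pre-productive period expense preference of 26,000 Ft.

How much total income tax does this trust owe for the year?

Regular tax:
  172,000 Ft × 9% = 15,480 Ft
  286,000 Ft × 18% = 51,480 Ft
  65,000 Ft × 32% = 20,800 Ft
  → 87,760 Ft

Supplementary minimum tax:
  Adjusted income: 523,000 Ft + 73,000 Ft + 26,000 Ft = 622,000 Ft
  Less exemption 118,000 Ft → base 504,000 Ft
  504,000 Ft × 11% = 55,440 Ft

87,760 Ft > 55,440 Ft, so the regular tax governs.

87,760 Ft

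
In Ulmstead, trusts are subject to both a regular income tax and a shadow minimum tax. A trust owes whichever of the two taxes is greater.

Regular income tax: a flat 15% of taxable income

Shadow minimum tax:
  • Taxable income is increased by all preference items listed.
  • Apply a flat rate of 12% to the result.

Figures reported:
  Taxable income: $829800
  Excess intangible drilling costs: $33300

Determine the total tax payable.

Regular income tax:
  $829800 × 15% = $124470

Shadow minimum tax:
  Adjusted income: $829800 + $33300 = $863100
  $863100 × 12% = $103572

$124470 > $103572, so the regular income tax governs.

$124470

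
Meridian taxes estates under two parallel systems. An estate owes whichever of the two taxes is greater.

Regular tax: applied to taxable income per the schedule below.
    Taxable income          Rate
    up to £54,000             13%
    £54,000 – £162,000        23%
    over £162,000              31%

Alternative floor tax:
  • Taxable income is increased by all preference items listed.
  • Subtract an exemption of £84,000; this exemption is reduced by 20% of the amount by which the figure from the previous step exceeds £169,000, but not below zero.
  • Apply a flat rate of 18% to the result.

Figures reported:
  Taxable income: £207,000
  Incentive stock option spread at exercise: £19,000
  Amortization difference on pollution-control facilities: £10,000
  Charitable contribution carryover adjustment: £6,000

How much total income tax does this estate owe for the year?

Regular tax:
  £54,000 × 13% = £7,020
  £108,000 × 23% = £24,840
  £45,000 × 31% = £13,950
  → £45,810

Alternative floor tax:
  Adjusted income: £207,000 + £19,000 + £10,000 + £6,000 = £242,000
  Exemption: £84,000 − 20% × (£242,000 − £169,000) = £84,000 − £14,600 = £69,400
  Base: £242,000 − £69,400 = £172,600
  £172,600 × 18% = £31,068

£45,810 > £31,068, so the regular tax governs.

£45,810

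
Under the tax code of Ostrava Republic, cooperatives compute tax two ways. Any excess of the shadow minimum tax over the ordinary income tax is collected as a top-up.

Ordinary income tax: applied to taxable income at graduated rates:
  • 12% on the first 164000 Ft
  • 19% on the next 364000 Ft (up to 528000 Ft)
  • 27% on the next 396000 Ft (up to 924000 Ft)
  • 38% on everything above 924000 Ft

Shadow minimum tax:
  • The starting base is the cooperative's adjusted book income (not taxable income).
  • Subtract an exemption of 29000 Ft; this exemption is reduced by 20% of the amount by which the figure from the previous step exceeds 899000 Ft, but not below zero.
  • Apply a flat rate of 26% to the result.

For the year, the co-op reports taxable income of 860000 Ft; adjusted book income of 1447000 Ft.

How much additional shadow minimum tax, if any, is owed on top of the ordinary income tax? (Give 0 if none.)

Shadow minimum tax:
  Base (adjusted book income): 1447000 Ft
  Exemption: 20% × (1447000 Ft − 899000 Ft) = 109600 Ft ≥ 29000 Ft, so the exemption is fully phased out
  Base: 1447000 Ft − 0 Ft = 1447000 Ft
  1447000 Ft × 26% = 376220 Ft

Ordinary income tax:
  164000 Ft × 12% = 19680 Ft
  364000 Ft × 19% = 69160 Ft
  332000 Ft × 27% = 89640 Ft
  → 178480 Ft

Excess of shadow minimum tax over ordinary income tax: 376220 Ft − 178480 Ft = 197740 Ft.

197740 Ft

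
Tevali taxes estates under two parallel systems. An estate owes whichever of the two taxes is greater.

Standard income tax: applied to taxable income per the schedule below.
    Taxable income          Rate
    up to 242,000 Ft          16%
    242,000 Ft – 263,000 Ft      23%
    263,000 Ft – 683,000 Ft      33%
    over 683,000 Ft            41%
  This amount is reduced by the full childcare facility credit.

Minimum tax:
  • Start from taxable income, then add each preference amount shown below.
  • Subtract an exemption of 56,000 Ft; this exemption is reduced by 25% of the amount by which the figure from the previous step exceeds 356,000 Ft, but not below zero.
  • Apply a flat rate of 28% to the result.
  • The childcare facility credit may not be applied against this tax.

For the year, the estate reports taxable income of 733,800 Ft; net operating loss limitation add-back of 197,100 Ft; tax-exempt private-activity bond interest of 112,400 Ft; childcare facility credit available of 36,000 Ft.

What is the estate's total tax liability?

292,124 Ft

Minimum tax:
  Adjusted income: 733,800 Ft + 197,100 Ft + 112,400 Ft = 1,043,300 Ft
  Exemption: 25% × (1,043,300 Ft − 356,000 Ft) = 171,825 Ft ≥ 56,000 Ft, so the exemption is fully phased out
  Base: 1,043,300 Ft − 0 Ft = 1,043,300 Ft
  1,043,300 Ft × 28% = 292,124 Ft

Standard income tax:
  242,000 Ft × 16% = 38,720 Ft
  21,000 Ft × 23% = 4,830 Ft
  420,000 Ft × 33% = 138,600 Ft
  50,800 Ft × 41% = 20,828 Ft
  → 202,978 Ft
  Less childcare facility credit 36,000 Ft → 166,978 Ft

292,124 Ft > 166,978 Ft, so the minimum tax is the binding amount.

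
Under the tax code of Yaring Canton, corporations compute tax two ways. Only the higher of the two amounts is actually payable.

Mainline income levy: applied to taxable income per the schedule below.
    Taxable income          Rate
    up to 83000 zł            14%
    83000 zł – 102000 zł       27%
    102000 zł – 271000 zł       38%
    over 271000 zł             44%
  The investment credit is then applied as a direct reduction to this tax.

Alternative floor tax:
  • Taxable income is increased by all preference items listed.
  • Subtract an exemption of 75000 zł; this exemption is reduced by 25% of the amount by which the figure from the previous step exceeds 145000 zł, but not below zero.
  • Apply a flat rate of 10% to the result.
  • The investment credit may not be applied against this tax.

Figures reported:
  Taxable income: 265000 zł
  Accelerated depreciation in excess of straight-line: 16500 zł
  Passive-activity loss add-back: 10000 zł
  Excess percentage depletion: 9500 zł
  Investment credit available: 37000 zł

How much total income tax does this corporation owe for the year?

Alternative floor tax:
  Adjusted income: 265000 zł + 16500 zł + 10000 zł + 9500 zł = 301000 zł
  Exemption: 75000 zł − 25% × (301000 zł − 145000 zł) = 75000 zł − 39000 zł = 36000 zł
  Base: 301000 zł − 36000 zł = 265000 zł
  265000 zł × 10% = 26500 zł

Mainline income levy:
  83000 zł × 14% = 11620 zł
  19000 zł × 27% = 5130 zł
  163000 zł × 38% = 61940 zł
  → 78690 zł
  Less investment credit 37000 zł → 41690 zł

41690 zł > 26500 zł, so the mainline income levy governs.

41690 zł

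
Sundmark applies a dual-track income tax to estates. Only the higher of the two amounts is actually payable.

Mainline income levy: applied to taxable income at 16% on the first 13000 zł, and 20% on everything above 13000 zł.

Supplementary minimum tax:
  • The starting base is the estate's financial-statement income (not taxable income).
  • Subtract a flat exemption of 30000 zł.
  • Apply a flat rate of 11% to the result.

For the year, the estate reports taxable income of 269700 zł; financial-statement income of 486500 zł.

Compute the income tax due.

Mainline income levy:
  13000 zł × 16% = 2080 zł
  256700 zł × 20% = 51340 zł
  → 53420 zł

Supplementary minimum tax:
  Base (financial-statement income): 486500 zł
  Less exemption 30000 zł → base 456500 zł
  456500 zł × 11% = 50215 zł

53420 zł > 50215 zł, so the mainline income levy governs.

53420 zł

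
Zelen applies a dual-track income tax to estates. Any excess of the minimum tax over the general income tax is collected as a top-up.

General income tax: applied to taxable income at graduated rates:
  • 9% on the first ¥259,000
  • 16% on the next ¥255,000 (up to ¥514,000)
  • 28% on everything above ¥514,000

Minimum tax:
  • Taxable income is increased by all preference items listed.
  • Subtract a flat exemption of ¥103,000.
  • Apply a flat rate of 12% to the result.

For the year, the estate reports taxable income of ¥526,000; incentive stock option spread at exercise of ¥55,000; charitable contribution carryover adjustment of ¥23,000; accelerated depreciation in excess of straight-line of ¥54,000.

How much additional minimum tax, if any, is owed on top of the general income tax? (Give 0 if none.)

Minimum tax:
  Adjusted income: ¥526,000 + ¥55,000 + ¥23,000 + ¥54,000 = ¥658,000
  Less exemption ¥103,000 → base ¥555,000
  ¥555,000 × 12% = ¥66,600

General income tax:
  ¥259,000 × 9% = ¥23,310
  ¥255,000 × 16% = ¥40,800
  ¥12,000 × 28% = ¥3,360
  → ¥67,470

¥66,600 ≤ ¥67,470, so no add-on is due.

¥0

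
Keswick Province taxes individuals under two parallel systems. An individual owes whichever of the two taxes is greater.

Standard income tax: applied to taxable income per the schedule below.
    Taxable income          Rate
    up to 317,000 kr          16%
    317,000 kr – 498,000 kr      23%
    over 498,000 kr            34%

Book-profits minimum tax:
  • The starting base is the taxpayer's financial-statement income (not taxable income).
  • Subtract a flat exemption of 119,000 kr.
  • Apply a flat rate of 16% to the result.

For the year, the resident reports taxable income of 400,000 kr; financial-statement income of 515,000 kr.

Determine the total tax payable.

Book-profits minimum tax:
  Base (financial-statement income): 515,000 kr
  Less exemption 119,000 kr → base 396,000 kr
  396,000 kr × 16% = 63,360 kr

Standard income tax:
  317,000 kr × 16% = 50,720 kr
  83,000 kr × 23% = 19,090 kr
  → 69,810 kr

69,810 kr > 63,360 kr, so the standard income tax governs.

69,810 kr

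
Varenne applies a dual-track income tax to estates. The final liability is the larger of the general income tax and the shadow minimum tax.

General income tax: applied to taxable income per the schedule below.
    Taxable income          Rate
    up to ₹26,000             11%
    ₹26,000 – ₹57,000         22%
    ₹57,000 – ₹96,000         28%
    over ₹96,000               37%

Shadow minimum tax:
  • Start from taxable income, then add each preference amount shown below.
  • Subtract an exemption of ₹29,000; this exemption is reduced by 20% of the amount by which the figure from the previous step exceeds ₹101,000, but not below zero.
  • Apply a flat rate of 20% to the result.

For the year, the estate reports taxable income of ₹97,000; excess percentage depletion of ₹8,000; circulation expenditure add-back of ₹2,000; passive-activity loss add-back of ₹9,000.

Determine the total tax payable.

General income tax:
  ₹26,000 × 11% = ₹2,860
  ₹31,000 × 22% = ₹6,820
  ₹39,000 × 28% = ₹10,920
  ₹1,000 × 37% = ₹370
  → ₹20,970

Shadow minimum tax:
  Adjusted income: ₹97,000 + ₹8,000 + ₹2,000 + ₹9,000 = ₹116,000
  Exemption: ₹29,000 − 20% × (₹116,000 − ₹101,000) = ₹29,000 − ₹3,000 = ₹26,000
  Base: ₹116,000 − ₹26,000 = ₹90,000
  ₹90,000 × 20% = ₹18,000

₹20,970 > ₹18,000, so the general income tax governs.

₹20,970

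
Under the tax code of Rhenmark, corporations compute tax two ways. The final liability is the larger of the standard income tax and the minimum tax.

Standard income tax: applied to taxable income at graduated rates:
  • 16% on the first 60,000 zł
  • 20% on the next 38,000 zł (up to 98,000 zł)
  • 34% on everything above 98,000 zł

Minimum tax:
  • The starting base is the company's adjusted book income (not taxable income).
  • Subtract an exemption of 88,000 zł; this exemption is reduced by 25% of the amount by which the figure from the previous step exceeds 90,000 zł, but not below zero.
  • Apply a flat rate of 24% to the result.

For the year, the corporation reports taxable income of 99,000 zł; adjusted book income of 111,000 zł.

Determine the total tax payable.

Standard income tax:
  60,000 zł × 16% = 9,600 zł
  38,000 zł × 20% = 7,600 zł
  1,000 zł × 34% = 340 zł
  → 17,540 zł

Minimum tax:
  Base (adjusted book income): 111,000 zł
  Exemption: 88,000 zł − 25% × (111,000 zł − 90,000 zł) = 88,000 zł − 5,250 zł = 82,750 zł
  Base: 111,000 zł − 82,750 zł = 28,250 zł
  28,250 zł × 24% = 6,780 zł

17,540 zł > 6,780 zł, so the standard income tax governs.

17,540 zł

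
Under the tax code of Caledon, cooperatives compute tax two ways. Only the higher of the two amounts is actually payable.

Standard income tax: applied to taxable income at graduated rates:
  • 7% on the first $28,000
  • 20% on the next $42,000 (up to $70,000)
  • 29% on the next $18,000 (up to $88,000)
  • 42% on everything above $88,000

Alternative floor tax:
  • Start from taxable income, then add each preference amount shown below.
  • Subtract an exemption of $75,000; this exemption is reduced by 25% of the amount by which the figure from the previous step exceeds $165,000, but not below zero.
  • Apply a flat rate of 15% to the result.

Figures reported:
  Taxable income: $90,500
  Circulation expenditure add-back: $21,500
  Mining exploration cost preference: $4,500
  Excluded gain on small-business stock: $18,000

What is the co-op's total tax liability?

$16,630

Alternative floor tax:
  Adjusted income: $90,500 + $21,500 + $4,500 + $18,000 = $134,500
  Exemption: $134,500 ≤ $165,000, so full $75,000 applies
  Base: $134,500 − $75,000 = $59,500
  $59,500 × 15% = $8,925

Standard income tax:
  $28,000 × 7% = $1,960
  $42,000 × 20% = $8,400
  $18,000 × 29% = $5,220
  $2,500 × 42% = $1,050
  → $16,630

$16,630 > $8,925, so the standard income tax governs.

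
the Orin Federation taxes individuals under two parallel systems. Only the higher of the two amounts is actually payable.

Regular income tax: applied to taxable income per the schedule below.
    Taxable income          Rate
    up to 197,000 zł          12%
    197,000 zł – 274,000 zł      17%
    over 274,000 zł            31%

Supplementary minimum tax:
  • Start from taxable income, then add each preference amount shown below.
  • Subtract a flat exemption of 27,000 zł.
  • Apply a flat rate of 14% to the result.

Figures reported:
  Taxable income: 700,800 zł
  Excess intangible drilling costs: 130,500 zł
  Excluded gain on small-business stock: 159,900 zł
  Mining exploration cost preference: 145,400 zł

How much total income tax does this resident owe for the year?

169,038 zł

Regular income tax:
  197,000 zł × 12% = 23,640 zł
  77,000 zł × 17% = 13,090 zł
  426,800 zł × 31% = 132,308 zł
  → 169,038 zł

Supplementary minimum tax:
  Adjusted income: 700,800 zł + 130,500 zł + 159,900 zł + 145,400 zł = 1,136,600 zł
  Less exemption 27,000 zł → base 1,109,600 zł
  1,109,600 zł × 14% = 155,344 zł

169,038 zł > 155,344 zł, so the regular income tax governs.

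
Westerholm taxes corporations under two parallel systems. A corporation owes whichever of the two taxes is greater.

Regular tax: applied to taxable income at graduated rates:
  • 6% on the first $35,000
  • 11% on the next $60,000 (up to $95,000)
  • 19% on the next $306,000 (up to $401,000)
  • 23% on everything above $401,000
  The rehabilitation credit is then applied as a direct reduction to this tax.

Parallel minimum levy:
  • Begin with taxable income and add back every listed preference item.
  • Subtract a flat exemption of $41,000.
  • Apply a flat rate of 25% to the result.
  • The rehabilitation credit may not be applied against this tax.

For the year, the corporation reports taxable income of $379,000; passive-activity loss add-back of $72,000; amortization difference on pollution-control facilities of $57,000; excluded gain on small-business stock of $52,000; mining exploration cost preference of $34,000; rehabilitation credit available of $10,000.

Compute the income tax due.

$138,250

Parallel minimum levy:
  Adjusted income: $379,000 + $72,000 + $57,000 + $52,000 + $34,000 = $594,000
  Less exemption $41,000 → base $553,000
  $553,000 × 25% = $138,250

Regular tax:
  $35,000 × 6% = $2,100
  $60,000 × 11% = $6,600
  $284,000 × 19% = $53,960
  → $62,660
  Less rehabilitation credit $10,000 → $52,660

$138,250 > $52,660, so the parallel minimum levy is the binding amount.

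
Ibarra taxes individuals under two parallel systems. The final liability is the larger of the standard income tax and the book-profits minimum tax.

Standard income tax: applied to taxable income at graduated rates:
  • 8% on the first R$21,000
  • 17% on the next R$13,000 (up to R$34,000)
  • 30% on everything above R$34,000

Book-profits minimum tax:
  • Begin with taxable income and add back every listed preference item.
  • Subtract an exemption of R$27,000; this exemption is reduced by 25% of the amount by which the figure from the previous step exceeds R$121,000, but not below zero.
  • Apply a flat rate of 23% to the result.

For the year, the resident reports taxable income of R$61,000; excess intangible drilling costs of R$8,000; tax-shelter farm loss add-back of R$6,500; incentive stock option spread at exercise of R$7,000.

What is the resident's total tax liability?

Book-profits minimum tax:
  Adjusted income: R$61,000 + R$8,000 + R$6,500 + R$7,000 = R$82,500
  Exemption: R$82,500 ≤ R$121,000, so full R$27,000 applies
  Base: R$82,500 − R$27,000 = R$55,500
  R$55,500 × 23% = R$12,765

Standard income tax:
  R$21,000 × 8% = R$1,680
  R$13,000 × 17% = R$2,210
  R$27,000 × 30% = R$8,100
  → R$11,990

R$12,765 > R$11,990, so the book-profits minimum tax is the binding amount.

R$12,765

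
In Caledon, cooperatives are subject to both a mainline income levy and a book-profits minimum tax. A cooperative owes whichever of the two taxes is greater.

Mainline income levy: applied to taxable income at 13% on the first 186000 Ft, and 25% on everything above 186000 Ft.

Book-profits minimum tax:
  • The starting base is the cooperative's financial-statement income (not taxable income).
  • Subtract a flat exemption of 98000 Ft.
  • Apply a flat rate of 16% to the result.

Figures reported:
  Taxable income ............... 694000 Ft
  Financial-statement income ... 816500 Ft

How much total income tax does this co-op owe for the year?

151180 Ft

Book-profits minimum tax:
  Base (financial-statement income): 816500 Ft
  Less exemption 98000 Ft → base 718500 Ft
  718500 Ft × 16% = 114960 Ft

Mainline income levy:
  186000 Ft × 13% = 24180 Ft
  508000 Ft × 25% = 127000 Ft
  → 151180 Ft

151180 Ft > 114960 Ft, so the mainline income levy governs.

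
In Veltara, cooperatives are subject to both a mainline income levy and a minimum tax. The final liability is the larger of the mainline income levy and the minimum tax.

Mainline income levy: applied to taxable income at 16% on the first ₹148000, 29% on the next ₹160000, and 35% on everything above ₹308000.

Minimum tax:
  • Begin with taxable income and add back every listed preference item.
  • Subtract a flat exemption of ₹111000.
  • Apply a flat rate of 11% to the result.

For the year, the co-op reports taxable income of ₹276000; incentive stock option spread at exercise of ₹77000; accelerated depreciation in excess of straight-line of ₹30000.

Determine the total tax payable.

Minimum tax:
  Adjusted income: ₹276000 + ₹77000 + ₹30000 = ₹383000
  Less exemption ₹111000 → base ₹272000
  ₹272000 × 11% = ₹29920

Mainline income levy:
  ₹148000 × 16% = ₹23680
  ₹128000 × 29% = ₹37120
  → ₹60800

₹60800 > ₹29920, so the mainline income levy governs.

₹60800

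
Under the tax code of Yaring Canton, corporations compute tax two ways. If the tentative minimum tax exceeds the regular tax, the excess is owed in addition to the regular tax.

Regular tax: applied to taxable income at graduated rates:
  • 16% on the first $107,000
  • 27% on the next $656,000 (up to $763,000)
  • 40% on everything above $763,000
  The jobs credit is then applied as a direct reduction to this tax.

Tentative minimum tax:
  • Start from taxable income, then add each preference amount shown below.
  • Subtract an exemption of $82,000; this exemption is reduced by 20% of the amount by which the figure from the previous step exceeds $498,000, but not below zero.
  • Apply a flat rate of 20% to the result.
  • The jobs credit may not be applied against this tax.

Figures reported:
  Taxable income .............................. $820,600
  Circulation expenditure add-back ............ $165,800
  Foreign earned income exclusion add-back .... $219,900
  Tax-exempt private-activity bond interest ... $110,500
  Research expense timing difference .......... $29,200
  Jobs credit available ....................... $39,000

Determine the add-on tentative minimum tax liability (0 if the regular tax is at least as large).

Regular tax:
  $107,000 × 16% = $17,120
  $656,000 × 27% = $177,120
  $57,600 × 40% = $23,040
  → $217,280
  Less jobs credit $39,000 → $178,280

Tentative minimum tax:
  Adjusted income: $820,600 + $165,800 + $219,900 + $110,500 + $29,200 = $1,346,000
  Exemption: 20% × ($1,346,000 − $498,000) = $169,600 ≥ $82,000, so the exemption is fully phased out
  Base: $1,346,000 − $0 = $1,346,000
  $1,346,000 × 20% = $269,200

Excess of tentative minimum tax over regular tax: $269,200 − $178,280 = $90,920.

$90,920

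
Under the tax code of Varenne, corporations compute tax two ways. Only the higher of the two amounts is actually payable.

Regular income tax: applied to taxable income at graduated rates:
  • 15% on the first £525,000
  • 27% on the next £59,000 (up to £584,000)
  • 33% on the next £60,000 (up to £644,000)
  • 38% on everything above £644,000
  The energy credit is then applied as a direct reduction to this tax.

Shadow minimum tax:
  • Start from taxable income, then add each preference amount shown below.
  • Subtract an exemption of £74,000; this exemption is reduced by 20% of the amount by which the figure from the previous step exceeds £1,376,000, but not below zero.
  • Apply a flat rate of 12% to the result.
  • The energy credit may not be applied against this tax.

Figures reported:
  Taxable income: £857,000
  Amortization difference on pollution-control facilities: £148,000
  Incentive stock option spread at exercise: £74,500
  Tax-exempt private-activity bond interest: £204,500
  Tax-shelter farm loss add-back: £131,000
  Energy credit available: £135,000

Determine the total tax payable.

Shadow minimum tax:
  Adjusted income: £857,000 + £148,000 + £74,500 + £204,500 + £131,000 = £1,415,000
  Exemption: £74,000 − 20% × (£1,415,000 − £1,376,000) = £74,000 − £7,800 = £66,200
  Base: £1,415,000 − £66,200 = £1,348,800
  £1,348,800 × 12% = £161,856

Regular income tax:
  £525,000 × 15% = £78,750
  £59,000 × 27% = £15,930
  £60,000 × 33% = £19,800
  £213,000 × 38% = £80,940
  → £195,420
  Less energy credit £135,000 → £60,420

£161,856 > £60,420, so the shadow minimum tax is the binding amount.

£161,856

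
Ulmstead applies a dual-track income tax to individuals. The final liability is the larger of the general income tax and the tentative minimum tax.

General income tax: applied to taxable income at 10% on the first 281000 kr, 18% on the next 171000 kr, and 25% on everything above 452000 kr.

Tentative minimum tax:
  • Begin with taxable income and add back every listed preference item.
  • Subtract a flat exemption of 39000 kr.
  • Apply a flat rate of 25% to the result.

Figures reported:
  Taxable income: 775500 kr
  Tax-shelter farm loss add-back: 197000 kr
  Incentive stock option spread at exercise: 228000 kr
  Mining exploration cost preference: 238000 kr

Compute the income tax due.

General income tax:
  281000 kr × 10% = 28100 kr
  171000 kr × 18% = 30780 kr
  323500 kr × 25% = 80875 kr
  → 139755 kr

Tentative minimum tax:
  Adjusted income: 775500 kr + 197000 kr + 228000 kr + 238000 kr = 1438500 kr
  Less exemption 39000 kr → base 1399500 kr
  1399500 kr × 25% = 349875 kr

349875 kr > 139755 kr, so the tentative minimum tax is the binding amount.

349875 kr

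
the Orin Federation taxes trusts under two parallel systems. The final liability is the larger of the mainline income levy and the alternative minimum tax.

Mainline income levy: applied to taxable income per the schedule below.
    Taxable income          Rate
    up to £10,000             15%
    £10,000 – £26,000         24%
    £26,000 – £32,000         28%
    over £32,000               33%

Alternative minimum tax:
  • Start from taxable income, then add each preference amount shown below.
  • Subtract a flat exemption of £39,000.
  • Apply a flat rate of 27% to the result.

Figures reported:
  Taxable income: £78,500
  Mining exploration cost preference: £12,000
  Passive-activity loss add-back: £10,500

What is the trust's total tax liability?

Mainline income levy:
  £10,000 × 15% = £1,500
  £16,000 × 24% = £3,840
  £6,000 × 28% = £1,680
  £46,500 × 33% = £15,345
  → £22,365

Alternative minimum tax:
  Adjusted income: £78,500 + £12,000 + £10,500 = £101,000
  Less exemption £39,000 → base £62,000
  £62,000 × 27% = £16,740

£22,365 > £16,740, so the mainline income levy governs.

£22,365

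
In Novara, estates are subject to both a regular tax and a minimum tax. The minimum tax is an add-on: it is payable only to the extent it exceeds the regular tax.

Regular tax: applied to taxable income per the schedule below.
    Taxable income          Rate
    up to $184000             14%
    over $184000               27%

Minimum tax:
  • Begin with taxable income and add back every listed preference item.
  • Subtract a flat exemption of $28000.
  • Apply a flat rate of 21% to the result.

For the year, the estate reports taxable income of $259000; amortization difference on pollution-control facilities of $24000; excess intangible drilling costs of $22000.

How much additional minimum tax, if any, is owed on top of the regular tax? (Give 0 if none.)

Regular tax:
  $184000 × 14% = $25760
  $75000 × 27% = $20250
  → $46010

Minimum tax:
  Adjusted income: $259000 + $24000 + $22000 = $305000
  Less exemption $28000 → base $277000
  $277000 × 21% = $58170

Excess of minimum tax over regular tax: $58170 − $46010 = $12160.

$12160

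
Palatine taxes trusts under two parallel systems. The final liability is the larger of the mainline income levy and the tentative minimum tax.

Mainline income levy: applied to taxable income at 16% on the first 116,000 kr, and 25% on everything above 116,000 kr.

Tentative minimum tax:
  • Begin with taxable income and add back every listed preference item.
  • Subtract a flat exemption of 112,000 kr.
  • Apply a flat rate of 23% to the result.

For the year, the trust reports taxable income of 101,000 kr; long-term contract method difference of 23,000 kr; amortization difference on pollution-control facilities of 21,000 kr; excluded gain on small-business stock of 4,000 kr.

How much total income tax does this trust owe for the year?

Tentative minimum tax:
  Adjusted income: 101,000 kr + 23,000 kr + 21,000 kr + 4,000 kr = 149,000 kr
  Less exemption 112,000 kr → base 37,000 kr
  37,000 kr × 23% = 8,510 kr

Mainline income levy:
  101,000 kr × 16% = 16,160 kr

16,160 kr > 8,510 kr, so the mainline income levy governs.

16,160 kr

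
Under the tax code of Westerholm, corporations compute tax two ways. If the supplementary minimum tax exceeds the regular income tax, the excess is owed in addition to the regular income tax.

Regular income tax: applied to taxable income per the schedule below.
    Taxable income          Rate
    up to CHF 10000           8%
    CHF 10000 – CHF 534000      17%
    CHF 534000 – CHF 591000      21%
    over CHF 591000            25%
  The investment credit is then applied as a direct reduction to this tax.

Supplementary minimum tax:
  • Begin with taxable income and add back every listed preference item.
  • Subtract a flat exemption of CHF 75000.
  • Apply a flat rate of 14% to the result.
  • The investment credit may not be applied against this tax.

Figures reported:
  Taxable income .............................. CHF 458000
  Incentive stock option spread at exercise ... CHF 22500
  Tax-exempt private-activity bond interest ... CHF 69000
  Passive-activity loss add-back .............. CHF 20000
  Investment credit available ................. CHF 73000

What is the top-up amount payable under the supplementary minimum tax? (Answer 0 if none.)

CHF 65270

Regular income tax:
  CHF 10000 × 8% = CHF 800
  CHF 448000 × 17% = CHF 76160
  → CHF 76960
  Less investment credit CHF 73000 → CHF 3960

Supplementary minimum tax:
  Adjusted income: CHF 458000 + CHF 22500 + CHF 69000 + CHF 20000 = CHF 569500
  Less exemption CHF 75000 → base CHF 494500
  CHF 494500 × 14% = CHF 69230

Excess of supplementary minimum tax over regular income tax: CHF 69230 − CHF 3960 = CHF 65270.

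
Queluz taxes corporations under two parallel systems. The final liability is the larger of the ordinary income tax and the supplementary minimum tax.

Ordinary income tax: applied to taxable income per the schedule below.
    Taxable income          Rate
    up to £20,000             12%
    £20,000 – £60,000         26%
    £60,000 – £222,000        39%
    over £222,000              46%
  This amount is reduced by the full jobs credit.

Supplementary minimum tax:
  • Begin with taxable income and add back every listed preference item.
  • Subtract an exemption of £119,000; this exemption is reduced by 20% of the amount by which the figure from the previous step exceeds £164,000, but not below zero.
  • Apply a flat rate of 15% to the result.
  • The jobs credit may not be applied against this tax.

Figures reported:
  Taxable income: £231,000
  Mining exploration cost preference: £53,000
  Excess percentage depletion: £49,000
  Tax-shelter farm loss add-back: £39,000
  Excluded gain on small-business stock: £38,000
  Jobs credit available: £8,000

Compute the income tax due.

Ordinary income tax:
  £20,000 × 12% = £2,400
  £40,000 × 26% = £10,400
  £162,000 × 39% = £63,180
  £9,000 × 46% = £4,140
  → £80,120
  Less jobs credit £8,000 → £72,120

Supplementary minimum tax:
  Adjusted income: £231,000 + £53,000 + £49,000 + £39,000 + £38,000 = £410,000
  Exemption: £119,000 − 20% × (£410,000 − £164,000) = £119,000 − £49,200 = £69,800
  Base: £410,000 − £69,800 = £340,200
  £340,200 × 15% = £51,030

£72,120 > £51,030, so the ordinary income tax governs.

£72,120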